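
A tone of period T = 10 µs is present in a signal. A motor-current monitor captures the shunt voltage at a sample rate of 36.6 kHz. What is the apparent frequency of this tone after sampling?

9.8 kHz

T = 10 µs → f = 1/T = 100 kHz.
100 kHz mod fs = 26.8 kHz.
26.8 kHz > fs/2 = 18.3 kHz, folds to fs − 26.8 kHz = 9.8 kHz.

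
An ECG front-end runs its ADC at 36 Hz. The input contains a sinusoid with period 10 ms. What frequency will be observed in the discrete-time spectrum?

8 Hz

T = 10 ms → f = 1/T = 100 Hz.
100 Hz mod fs = 28 Hz.
28 Hz > fs/2 = 18 Hz, folds to fs − 28 Hz = 8 Hz.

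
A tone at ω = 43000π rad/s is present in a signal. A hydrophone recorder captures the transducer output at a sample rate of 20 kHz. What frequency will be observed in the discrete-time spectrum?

ω = 43000π rad/s → f = ω/(2π) = 21500 Hz = 21.5 kHz.
21.5 kHz mod fs = 1.5 kHz.
1.5 kHz ≤ fs/2 = 10 kHz, appears at 1.5 kHz.

1.5 kHz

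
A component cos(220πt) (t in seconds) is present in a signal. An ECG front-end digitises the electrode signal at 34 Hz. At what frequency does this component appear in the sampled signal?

ω = 220π rad/s → f = ω/(2π) = 110 Hz.
110 Hz mod fs = 8 Hz.
8 Hz ≤ fs/2 = 17 Hz, appears at 8 Hz.

8 Hz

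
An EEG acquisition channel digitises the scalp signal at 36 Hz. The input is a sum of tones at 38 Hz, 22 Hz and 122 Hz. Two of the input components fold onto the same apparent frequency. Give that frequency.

fs/2 = 18 Hz.
38 Hz mod fs = 2 Hz.
2 Hz ≤ fs/2 = 18 Hz, appears at 2 Hz.
22 Hz > fs/2 = 18 Hz, folds to fs − 22 Hz = 14 Hz.
122 Hz mod fs = 14 Hz.
14 Hz ≤ fs/2 = 18 Hz, appears at 14 Hz.
22 Hz and 122 Hz both map to 14 Hz.

14 Hz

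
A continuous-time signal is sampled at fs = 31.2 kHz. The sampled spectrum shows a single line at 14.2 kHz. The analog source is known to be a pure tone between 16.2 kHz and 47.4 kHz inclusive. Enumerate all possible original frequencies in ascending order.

Frequencies that alias to 14.2 kHz are k·fs ± 14.2 kHz for integer k ≥ 0.
k=0: 14.2 kHz.
k=1: 17 kHz, 45.4 kHz.
k=2: 48.2 kHz, 76.6 kHz.
Within [16.2 kHz, 47.4 kHz]: 17 kHz, 45.4 kHz.

17 kHz, 45.4 kHz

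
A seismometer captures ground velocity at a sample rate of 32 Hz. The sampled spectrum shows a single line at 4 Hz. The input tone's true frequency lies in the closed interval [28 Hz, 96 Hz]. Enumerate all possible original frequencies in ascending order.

Frequencies that alias to 4 Hz are k·fs ± 4 Hz for integer k ≥ 0.
k=0: 4 Hz.
k=1: 28 Hz, 36 Hz.
k=2: 60 Hz, 68 Hz.
k=3: 92 Hz, 100 Hz.
k=4: 124 Hz, 132 Hz.
Within [28 Hz, 96 Hz]: 28 Hz, 36 Hz, 60 Hz, 68 Hz, 92 Hz.

28 Hz, 36 Hz, 60 Hz, 68 Hz, 92 Hz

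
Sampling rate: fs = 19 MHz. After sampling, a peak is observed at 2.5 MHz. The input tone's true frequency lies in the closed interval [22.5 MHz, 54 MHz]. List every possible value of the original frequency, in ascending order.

35.5 MHz, 40.5 MHz

Frequencies that alias to 2.5 MHz are k·fs ± 2.5 MHz for integer k ≥ 0.
k=0: 2.5 MHz.
k=1: 16.5 MHz, 21.5 MHz.
k=2: 35.5 MHz, 40.5 MHz.
k=3: 54.5 MHz, 59.5 MHz.
Within [22.5 MHz, 54 MHz]: 35.5 MHz, 40.5 MHz.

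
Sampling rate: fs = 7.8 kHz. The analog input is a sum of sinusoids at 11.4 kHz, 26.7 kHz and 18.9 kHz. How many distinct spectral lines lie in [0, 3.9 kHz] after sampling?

fs/2 = 3.9 kHz.
11.4 kHz mod fs = 3.6 kHz.
3.6 kHz ≤ fs/2 = 3.9 kHz, appears at 3.6 kHz.
26.7 kHz mod fs = 3.3 kHz.
3.3 kHz ≤ fs/2 = 3.9 kHz, appears at 3.3 kHz.
18.9 kHz mod fs = 3.3 kHz.
3.3 kHz ≤ fs/2 = 3.9 kHz, appears at 3.3 kHz.
Distinct values: {3.3 kHz, 3.6 kHz} → 2.

2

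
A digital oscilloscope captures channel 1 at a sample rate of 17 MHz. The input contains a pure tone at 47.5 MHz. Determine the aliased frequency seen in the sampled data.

3.5 MHz

47.5 MHz mod fs = 13.5 MHz.
13.5 MHz > fs/2 = 8.5 MHz, folds to fs − 13.5 MHz = 3.5 MHz.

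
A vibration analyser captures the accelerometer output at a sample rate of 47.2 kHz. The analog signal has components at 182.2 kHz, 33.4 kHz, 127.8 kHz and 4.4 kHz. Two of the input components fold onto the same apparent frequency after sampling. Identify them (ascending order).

33.4 kHz, 127.8 kHz

fs/2 = 23.6 kHz.
182.2 kHz mod fs = 40.6 kHz.
40.6 kHz > fs/2 = 23.6 kHz, folds to fs − 40.6 kHz = 6.6 kHz.
33.4 kHz > fs/2 = 23.6 kHz, folds to fs − 33.4 kHz = 13.8 kHz.
127.8 kHz mod fs = 33.4 kHz.
33.4 kHz > fs/2 = 23.6 kHz, folds to fs − 33.4 kHz = 13.8 kHz.
4.4 kHz ≤ fs/2 = 23.6 kHz, passes unchanged.
33.4 kHz and 127.8 kHz both map to 13.8 kHz.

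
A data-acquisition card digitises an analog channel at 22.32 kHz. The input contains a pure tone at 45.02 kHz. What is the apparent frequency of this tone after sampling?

0.38 kHz

45.02 kHz mod fs = 0.38 kHz.
0.38 kHz ≤ fs/2 = 11.16 kHz, appears at 0.38 kHz.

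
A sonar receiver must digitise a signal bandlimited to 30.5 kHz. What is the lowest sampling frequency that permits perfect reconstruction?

61 kHz

Nyquist rate = 2 × 30.5 kHz = 61 kHz.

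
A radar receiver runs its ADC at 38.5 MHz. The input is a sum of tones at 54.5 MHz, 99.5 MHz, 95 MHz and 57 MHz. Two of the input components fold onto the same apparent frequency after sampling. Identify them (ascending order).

fs/2 = 19.25 MHz.
54.5 MHz mod fs = 16 MHz.
16 MHz ≤ fs/2 = 19.25 MHz, appears at 16 MHz.
99.5 MHz mod fs = 22.5 MHz.
22.5 MHz > fs/2 = 19.25 MHz, folds to fs − 22.5 MHz = 16 MHz.
95 MHz mod fs = 18 MHz.
18 MHz ≤ fs/2 = 19.25 MHz, appears at 18 MHz.
57 MHz mod fs = 18.5 MHz.
18.5 MHz ≤ fs/2 = 19.25 MHz, appears at 18.5 MHz.
54.5 MHz and 99.5 MHz both map to 16 MHz.

54.5 MHz, 99.5 MHz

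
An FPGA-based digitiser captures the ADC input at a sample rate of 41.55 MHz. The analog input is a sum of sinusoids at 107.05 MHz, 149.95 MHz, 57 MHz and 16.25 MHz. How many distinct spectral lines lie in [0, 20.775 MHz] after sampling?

3

fs/2 = 20.775 MHz.
107.05 MHz mod fs = 23.95 MHz.
23.95 MHz > fs/2 = 20.775 MHz, folds to fs − 23.95 MHz = 17.6 MHz.
149.95 MHz mod fs = 25.3 MHz.
25.3 MHz > fs/2 = 20.775 MHz, folds to fs − 25.3 MHz = 16.25 MHz.
57 MHz mod fs = 15.45 MHz.
15.45 MHz ≤ fs/2 = 20.775 MHz, appears at 15.45 MHz.
16.25 MHz ≤ fs/2 = 20.775 MHz, passes unchanged.
Distinct values: {15.45 MHz, 16.25 MHz, 17.6 MHz} → 3.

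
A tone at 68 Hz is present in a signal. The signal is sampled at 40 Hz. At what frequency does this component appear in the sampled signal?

12 Hz

68 Hz mod fs = 28 Hz.
28 Hz > fs/2 = 20 Hz, folds to fs − 28 Hz = 12 Hz.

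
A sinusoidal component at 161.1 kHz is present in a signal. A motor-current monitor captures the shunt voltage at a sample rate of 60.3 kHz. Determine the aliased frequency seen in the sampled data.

161.1 kHz mod fs = 40.5 kHz.
40.5 kHz > fs/2 = 30.15 kHz, folds to fs − 40.5 kHz = 19.8 kHz.

19.8 kHz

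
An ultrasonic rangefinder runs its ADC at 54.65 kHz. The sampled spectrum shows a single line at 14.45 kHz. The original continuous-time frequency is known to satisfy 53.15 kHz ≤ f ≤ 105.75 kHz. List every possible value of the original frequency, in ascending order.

69.1 kHz, 94.85 kHz

Frequencies that alias to 14.45 kHz are k·fs ± 14.45 kHz for integer k ≥ 0.
k=0: 14.45 kHz.
k=1: 40.2 kHz, 69.1 kHz.
k=2: 94.85 kHz, 123.75 kHz.
k=3: 149.5 kHz, 178.4 kHz.
Within [53.15 kHz, 105.75 kHz]: 69.1 kHz, 94.85 kHz.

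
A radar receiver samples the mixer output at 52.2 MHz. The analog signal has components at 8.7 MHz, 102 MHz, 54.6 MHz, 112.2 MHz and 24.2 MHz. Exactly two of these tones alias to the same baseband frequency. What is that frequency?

2.4 MHz

fs/2 = 26.1 MHz.
8.7 MHz ≤ fs/2 = 26.1 MHz, passes unchanged.
102 MHz mod fs = 49.8 MHz.
49.8 MHz > fs/2 = 26.1 MHz, folds to fs − 49.8 MHz = 2.4 MHz.
54.6 MHz mod fs = 2.4 MHz.
2.4 MHz ≤ fs/2 = 26.1 MHz, appears at 2.4 MHz.
112.2 MHz mod fs = 7.8 MHz.
7.8 MHz ≤ fs/2 = 26.1 MHz, appears at 7.8 MHz.
24.2 MHz ≤ fs/2 = 26.1 MHz, passes unchanged.
54.6 MHz and 102 MHz both map to 2.4 MHz.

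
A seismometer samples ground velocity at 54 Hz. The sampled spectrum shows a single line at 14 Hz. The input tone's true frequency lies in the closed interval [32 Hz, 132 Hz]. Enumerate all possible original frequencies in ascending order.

40 Hz, 68 Hz, 94 Hz, 122 Hz

Frequencies that alias to 14 Hz are k·fs ± 14 Hz for integer k ≥ 0.
k=0: 14 Hz.
k=1: 40 Hz, 68 Hz.
k=2: 94 Hz, 122 Hz.
k=3: 148 Hz, 176 Hz.
Within [32 Hz, 132 Hz]: 40 Hz, 68 Hz, 94 Hz, 122 Hz.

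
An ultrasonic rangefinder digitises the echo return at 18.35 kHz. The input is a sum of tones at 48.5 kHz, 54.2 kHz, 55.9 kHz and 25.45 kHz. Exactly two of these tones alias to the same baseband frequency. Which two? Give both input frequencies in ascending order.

54.2 kHz, 55.9 kHz

fs/2 = 9.175 kHz.
48.5 kHz mod fs = 11.8 kHz.
11.8 kHz > fs/2 = 9.175 kHz, folds to fs − 11.8 kHz = 6.55 kHz.
54.2 kHz mod fs = 17.5 kHz.
17.5 kHz > fs/2 = 9.175 kHz, folds to fs − 17.5 kHz = 0.85 kHz.
55.9 kHz mod fs = 0.85 kHz.
0.85 kHz ≤ fs/2 = 9.175 kHz, appears at 0.85 kHz.
25.45 kHz mod fs = 7.1 kHz.
7.1 kHz ≤ fs/2 = 9.175 kHz, appears at 7.1 kHz.
54.2 kHz and 55.9 kHz both map to 0.85 kHz.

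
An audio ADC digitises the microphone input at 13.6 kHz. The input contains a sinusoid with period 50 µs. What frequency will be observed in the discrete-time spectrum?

T = 50 µs → f = 1/T = 20 kHz.
20 kHz mod fs = 6.4 kHz.
6.4 kHz ≤ fs/2 = 6.8 kHz, appears at 6.4 kHz.

6.4 kHz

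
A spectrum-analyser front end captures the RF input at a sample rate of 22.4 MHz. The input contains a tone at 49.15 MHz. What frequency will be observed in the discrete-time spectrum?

49.15 MHz mod fs = 4.35 MHz.
4.35 MHz ≤ fs/2 = 11.2 MHz, appears at 4.35 MHz.

4.35 MHz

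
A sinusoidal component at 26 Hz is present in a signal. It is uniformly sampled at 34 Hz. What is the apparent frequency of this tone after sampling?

26 Hz > fs/2 = 17 Hz, folds to fs − 26 Hz = 8 Hz.

8 Hz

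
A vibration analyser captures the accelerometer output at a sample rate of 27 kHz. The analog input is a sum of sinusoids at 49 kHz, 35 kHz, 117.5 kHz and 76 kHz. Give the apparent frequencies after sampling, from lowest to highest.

fs/2 = 13.5 kHz.
49 kHz mod fs = 22 kHz.
22 kHz > fs/2 = 13.5 kHz, folds to fs − 22 kHz = 5 kHz.
35 kHz mod fs = 8 kHz.
8 kHz ≤ fs/2 = 13.5 kHz, appears at 8 kHz.
117.5 kHz mod fs = 9.5 kHz.
9.5 kHz ≤ fs/2 = 13.5 kHz, appears at 9.5 kHz.
76 kHz mod fs = 22 kHz.
22 kHz > fs/2 = 13.5 kHz, folds to fs − 22 kHz = 5 kHz.
Distinct values: {5 kHz, 8 kHz, 9.5 kHz}.

5 kHz, 8 kHz, 9.5 kHz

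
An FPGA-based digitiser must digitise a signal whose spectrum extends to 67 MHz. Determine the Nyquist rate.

Nyquist rate = 2 × 67 MHz = 134 MHz.

134 MHz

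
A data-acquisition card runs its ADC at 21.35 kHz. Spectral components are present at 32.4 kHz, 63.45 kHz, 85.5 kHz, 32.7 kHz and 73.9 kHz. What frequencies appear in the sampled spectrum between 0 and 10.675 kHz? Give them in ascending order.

0.1 kHz, 0.6 kHz, 9.85 kHz, 10 kHz, 10.3 kHz

fs/2 = 10.675 kHz.
32.4 kHz mod fs = 11.05 kHz.
11.05 kHz > fs/2 = 10.675 kHz, folds to fs − 11.05 kHz = 10.3 kHz.
63.45 kHz mod fs = 20.75 kHz.
20.75 kHz > fs/2 = 10.675 kHz, folds to fs − 20.75 kHz = 0.6 kHz.
85.5 kHz mod fs = 0.1 kHz.
0.1 kHz ≤ fs/2 = 10.675 kHz, appears at 0.1 kHz.
32.7 kHz mod fs = 11.35 kHz.
11.35 kHz > fs/2 = 10.675 kHz, folds to fs − 11.35 kHz = 10 kHz.
73.9 kHz mod fs = 9.85 kHz.
9.85 kHz ≤ fs/2 = 10.675 kHz, appears at 9.85 kHz.
Distinct values: {0.1 kHz, 0.6 kHz, 9.85 kHz, 10 kHz, 10.3 kHz}.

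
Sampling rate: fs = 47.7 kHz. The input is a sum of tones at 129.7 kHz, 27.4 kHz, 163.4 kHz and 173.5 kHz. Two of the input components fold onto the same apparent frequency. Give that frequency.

fs/2 = 23.85 kHz.
129.7 kHz mod fs = 34.3 kHz.
34.3 kHz > fs/2 = 23.85 kHz, folds to fs − 34.3 kHz = 13.4 kHz.
27.4 kHz > fs/2 = 23.85 kHz, folds to fs − 27.4 kHz = 20.3 kHz.
163.4 kHz mod fs = 20.3 kHz.
20.3 kHz ≤ fs/2 = 23.85 kHz, appears at 20.3 kHz.
173.5 kHz mod fs = 30.4 kHz.
30.4 kHz > fs/2 = 23.85 kHz, folds to fs − 30.4 kHz = 17.3 kHz.
27.4 kHz and 163.4 kHz both map to 20.3 kHz.

20.3 kHz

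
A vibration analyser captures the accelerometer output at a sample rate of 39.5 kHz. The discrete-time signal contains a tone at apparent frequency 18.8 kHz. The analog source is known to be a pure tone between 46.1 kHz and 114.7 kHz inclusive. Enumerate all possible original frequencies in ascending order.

58.3 kHz, 60.2 kHz, 97.8 kHz, 99.7 kHz

Frequencies that alias to 18.8 kHz are k·fs ± 18.8 kHz for integer k ≥ 0.
k=0: 18.8 kHz.
k=1: 20.7 kHz, 58.3 kHz.
k=2: 60.2 kHz, 97.8 kHz.
k=3: 99.7 kHz, 137.3 kHz.
k=4: 139.2 kHz, 176.8 kHz.
Within [46.1 kHz, 114.7 kHz]: 58.3 kHz, 60.2 kHz, 97.8 kHz, 99.7 kHz.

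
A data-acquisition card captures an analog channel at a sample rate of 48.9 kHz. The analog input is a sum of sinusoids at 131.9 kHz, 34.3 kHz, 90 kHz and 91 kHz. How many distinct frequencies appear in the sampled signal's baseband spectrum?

fs/2 = 24.45 kHz.
131.9 kHz mod fs = 34.1 kHz.
34.1 kHz > fs/2 = 24.45 kHz, folds to fs − 34.1 kHz = 14.8 kHz.
34.3 kHz > fs/2 = 24.45 kHz, folds to fs − 34.3 kHz = 14.6 kHz.
90 kHz mod fs = 41.1 kHz.
41.1 kHz > fs/2 = 24.45 kHz, folds to fs − 41.1 kHz = 7.8 kHz.
91 kHz mod fs = 42.1 kHz.
42.1 kHz > fs/2 = 24.45 kHz, folds to fs − 42.1 kHz = 6.8 kHz.
Distinct values: {6.8 kHz, 7.8 kHz, 14.6 kHz, 14.8 kHz} → 4.

4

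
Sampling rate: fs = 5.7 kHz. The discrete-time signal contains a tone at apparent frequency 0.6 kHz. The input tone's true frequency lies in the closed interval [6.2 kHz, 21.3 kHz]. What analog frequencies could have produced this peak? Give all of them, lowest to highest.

Frequencies that alias to 0.6 kHz are k·fs ± 0.6 kHz for integer k ≥ 0.
k=0: 0.6 kHz.
k=1: 5.1 kHz, 6.3 kHz.
k=2: 10.8 kHz, 12 kHz.
k=3: 16.5 kHz, 17.7 kHz.
k=4: 22.2 kHz, 23.4 kHz.
Within [6.2 kHz, 21.3 kHz]: 6.3 kHz, 10.8 kHz, 12 kHz, 16.5 kHz, 17.7 kHz.

6.3 kHz, 10.8 kHz, 12 kHz, 16.5 kHz, 17.7 kHz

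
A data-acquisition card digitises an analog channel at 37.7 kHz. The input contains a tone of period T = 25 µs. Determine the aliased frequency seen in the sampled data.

T = 25 µs → f = 1/T = 40 kHz.
40 kHz mod fs = 2.3 kHz.
2.3 kHz ≤ fs/2 = 18.85 kHz, appears at 2.3 kHz.

2.3 kHz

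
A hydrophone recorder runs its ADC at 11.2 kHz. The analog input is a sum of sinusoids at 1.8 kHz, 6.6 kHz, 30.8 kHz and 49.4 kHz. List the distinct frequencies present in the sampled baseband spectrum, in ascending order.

1.8 kHz, 2.8 kHz, 4.6 kHz

fs/2 = 5.6 kHz.
1.8 kHz ≤ fs/2 = 5.6 kHz, passes unchanged.
6.6 kHz > fs/2 = 5.6 kHz, folds to fs − 6.6 kHz = 4.6 kHz.
30.8 kHz mod fs = 8.4 kHz.
8.4 kHz > fs/2 = 5.6 kHz, folds to fs − 8.4 kHz = 2.8 kHz.
49.4 kHz mod fs = 4.6 kHz.
4.6 kHz ≤ fs/2 = 5.6 kHz, appears at 4.6 kHz.
Distinct values: {1.8 kHz, 2.8 kHz, 4.6 kHz}.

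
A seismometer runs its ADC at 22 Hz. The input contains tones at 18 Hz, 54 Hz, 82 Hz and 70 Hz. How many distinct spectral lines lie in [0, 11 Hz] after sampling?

3

fs/2 = 11 Hz.
18 Hz > fs/2 = 11 Hz, folds to fs − 18 Hz = 4 Hz.
54 Hz mod fs = 10 Hz.
10 Hz ≤ fs/2 = 11 Hz, appears at 10 Hz.
82 Hz mod fs = 16 Hz.
16 Hz > fs/2 = 11 Hz, folds to fs − 16 Hz = 6 Hz.
70 Hz mod fs = 4 Hz.
4 Hz ≤ fs/2 = 11 Hz, appears at 4 Hz.
Distinct values: {4 Hz, 6 Hz, 10 Hz} → 3.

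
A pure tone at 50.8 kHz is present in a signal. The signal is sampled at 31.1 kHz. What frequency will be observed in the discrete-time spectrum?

50.8 kHz mod fs = 19.7 kHz.
19.7 kHz > fs/2 = 15.55 kHz, folds to fs − 19.7 kHz = 11.4 kHz.

11.4 kHz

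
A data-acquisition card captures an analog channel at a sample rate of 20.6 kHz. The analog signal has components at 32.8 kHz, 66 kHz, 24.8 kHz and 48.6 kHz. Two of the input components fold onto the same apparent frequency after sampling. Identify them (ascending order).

24.8 kHz, 66 kHz

fs/2 = 10.3 kHz.
32.8 kHz mod fs = 12.2 kHz.
12.2 kHz > fs/2 = 10.3 kHz, folds to fs − 12.2 kHz = 8.4 kHz.
66 kHz mod fs = 4.2 kHz.
4.2 kHz ≤ fs/2 = 10.3 kHz, appears at 4.2 kHz.
24.8 kHz mod fs = 4.2 kHz.
4.2 kHz ≤ fs/2 = 10.3 kHz, appears at 4.2 kHz.
48.6 kHz mod fs = 7.4 kHz.
7.4 kHz ≤ fs/2 = 10.3 kHz, appears at 7.4 kHz.
24.8 kHz and 66 kHz both map to 4.2 kHz.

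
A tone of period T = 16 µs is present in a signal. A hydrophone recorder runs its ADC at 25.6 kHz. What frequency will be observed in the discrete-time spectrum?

T = 16 µs → f = 1/T = 62.5 kHz.
62.5 kHz mod fs = 11.3 kHz.
11.3 kHz ≤ fs/2 = 12.8 kHz, appears at 11.3 kHz.

11.3 kHz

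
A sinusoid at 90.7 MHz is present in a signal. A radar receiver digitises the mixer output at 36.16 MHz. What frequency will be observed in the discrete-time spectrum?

17.78 MHz

90.7 MHz mod fs = 18.38 MHz.
18.38 MHz > fs/2 = 18.08 MHz, folds to fs − 18.38 MHz = 17.78 MHz.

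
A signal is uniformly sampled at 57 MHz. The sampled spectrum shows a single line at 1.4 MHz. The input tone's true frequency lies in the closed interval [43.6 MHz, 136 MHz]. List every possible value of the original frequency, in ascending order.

Frequencies that alias to 1.4 MHz are k·fs ± 1.4 MHz for integer k ≥ 0.
k=0: 1.4 MHz.
k=1: 55.6 MHz, 58.4 MHz.
k=2: 112.6 MHz, 115.4 MHz.
k=3: 169.6 MHz, 172.4 MHz.
Within [43.6 MHz, 136 MHz]: 55.6 MHz, 58.4 MHz, 112.6 MHz, 115.4 MHz.

55.6 MHz, 58.4 MHz, 112.6 MHz, 115.4 MHz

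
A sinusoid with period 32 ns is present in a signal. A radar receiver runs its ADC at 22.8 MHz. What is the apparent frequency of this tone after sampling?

T = 32 ns → f = 1/T = 31.25 MHz.
31.25 MHz mod fs = 8.45 MHz.
8.45 MHz ≤ fs/2 = 11.4 MHz, appears at 8.45 MHz.

8.45 MHz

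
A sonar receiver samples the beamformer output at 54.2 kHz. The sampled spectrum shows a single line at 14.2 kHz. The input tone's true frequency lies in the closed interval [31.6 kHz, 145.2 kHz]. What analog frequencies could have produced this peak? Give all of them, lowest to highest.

Frequencies that alias to 14.2 kHz are k·fs ± 14.2 kHz for integer k ≥ 0.
k=0: 14.2 kHz.
k=1: 40 kHz, 68.4 kHz.
k=2: 94.2 kHz, 122.6 kHz.
k=3: 148.4 kHz, 176.8 kHz.
Within [31.6 kHz, 145.2 kHz]: 40 kHz, 68.4 kHz, 94.2 kHz, 122.6 kHz.

40 kHz, 68.4 kHz, 94.2 kHz, 122.6 kHz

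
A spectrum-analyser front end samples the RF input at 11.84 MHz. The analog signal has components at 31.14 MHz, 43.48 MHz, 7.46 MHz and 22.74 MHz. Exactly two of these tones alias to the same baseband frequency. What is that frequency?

4.38 MHz

fs/2 = 5.92 MHz.
31.14 MHz mod fs = 7.46 MHz.
7.46 MHz > fs/2 = 5.92 MHz, folds to fs − 7.46 MHz = 4.38 MHz.
43.48 MHz mod fs = 7.96 MHz.
7.96 MHz > fs/2 = 5.92 MHz, folds to fs − 7.96 MHz = 3.88 MHz.
7.46 MHz > fs/2 = 5.92 MHz, folds to fs − 7.46 MHz = 4.38 MHz.
22.74 MHz mod fs = 10.9 MHz.
10.9 MHz > fs/2 = 5.92 MHz, folds to fs − 10.9 MHz = 0.94 MHz.
7.46 MHz and 31.14 MHz both map to 4.38 MHz.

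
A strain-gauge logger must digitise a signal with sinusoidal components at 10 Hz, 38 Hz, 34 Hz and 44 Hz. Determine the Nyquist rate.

88 Hz

Highest-frequency component: 44 Hz.
Nyquist rate = 2 × 44 Hz = 88 Hz.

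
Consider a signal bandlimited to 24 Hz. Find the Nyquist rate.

Nyquist rate = 2 × 24 Hz = 48 Hz.

48 Hz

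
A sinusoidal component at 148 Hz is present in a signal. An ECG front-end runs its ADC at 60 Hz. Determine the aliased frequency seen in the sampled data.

148 Hz mod fs = 28 Hz.
28 Hz ≤ fs/2 = 30 Hz, appears at 28 Hz.

28 Hz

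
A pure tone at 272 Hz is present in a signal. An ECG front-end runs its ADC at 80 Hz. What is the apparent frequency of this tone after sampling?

32 Hz

272 Hz mod fs = 32 Hz.
32 Hz ≤ fs/2 = 40 Hz, appears at 32 Hz.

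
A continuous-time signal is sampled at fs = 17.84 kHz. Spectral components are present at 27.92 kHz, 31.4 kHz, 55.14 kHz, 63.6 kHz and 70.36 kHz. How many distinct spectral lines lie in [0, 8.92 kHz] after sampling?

4

fs/2 = 8.92 kHz.
27.92 kHz mod fs = 10.08 kHz.
10.08 kHz > fs/2 = 8.92 kHz, folds to fs − 10.08 kHz = 7.76 kHz.
31.4 kHz mod fs = 13.56 kHz.
13.56 kHz > fs/2 = 8.92 kHz, folds to fs − 13.56 kHz = 4.28 kHz.
55.14 kHz mod fs = 1.62 kHz.
1.62 kHz ≤ fs/2 = 8.92 kHz, appears at 1.62 kHz.
63.6 kHz mod fs = 10.08 kHz.
10.08 kHz > fs/2 = 8.92 kHz, folds to fs − 10.08 kHz = 7.76 kHz.
70.36 kHz mod fs = 16.84 kHz.
16.84 kHz > fs/2 = 8.92 kHz, folds to fs − 16.84 kHz = 1 kHz.
Distinct values: {1 kHz, 1.62 kHz, 4.28 kHz, 7.76 kHz} → 4.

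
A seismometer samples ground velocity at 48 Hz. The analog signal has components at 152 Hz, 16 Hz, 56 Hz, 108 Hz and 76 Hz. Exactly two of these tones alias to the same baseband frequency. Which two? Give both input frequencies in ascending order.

fs/2 = 24 Hz.
152 Hz mod fs = 8 Hz.
8 Hz ≤ fs/2 = 24 Hz, appears at 8 Hz.
16 Hz ≤ fs/2 = 24 Hz, passes unchanged.
56 Hz mod fs = 8 Hz.
8 Hz ≤ fs/2 = 24 Hz, appears at 8 Hz.
108 Hz mod fs = 12 Hz.
12 Hz ≤ fs/2 = 24 Hz, appears at 12 Hz.
76 Hz mod fs = 28 Hz.
28 Hz > fs/2 = 24 Hz, folds to fs − 28 Hz = 20 Hz.
56 Hz and 152 Hz both map to 8 Hz.

56 Hz, 152 Hz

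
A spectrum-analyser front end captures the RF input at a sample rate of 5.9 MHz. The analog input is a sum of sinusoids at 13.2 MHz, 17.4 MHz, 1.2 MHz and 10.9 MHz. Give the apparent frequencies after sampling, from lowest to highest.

fs/2 = 2.95 MHz.
13.2 MHz mod fs = 1.4 MHz.
1.4 MHz ≤ fs/2 = 2.95 MHz, appears at 1.4 MHz.
17.4 MHz mod fs = 5.6 MHz.
5.6 MHz > fs/2 = 2.95 MHz, folds to fs − 5.6 MHz = 0.3 MHz.
1.2 MHz ≤ fs/2 = 2.95 MHz, passes unchanged.
10.9 MHz mod fs = 5 MHz.
5 MHz > fs/2 = 2.95 MHz, folds to fs − 5 MHz = 0.9 MHz.
Distinct values: {0.3 MHz, 0.9 MHz, 1.2 MHz, 1.4 MHz}.

0.3 MHz, 0.9 MHz, 1.2 MHz, 1.4 MHz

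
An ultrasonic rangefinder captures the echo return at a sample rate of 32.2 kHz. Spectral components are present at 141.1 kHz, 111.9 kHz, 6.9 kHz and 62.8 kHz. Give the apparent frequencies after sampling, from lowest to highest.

1.6 kHz, 6.9 kHz, 12.3 kHz, 15.3 kHz

fs/2 = 16.1 kHz.
141.1 kHz mod fs = 12.3 kHz.
12.3 kHz ≤ fs/2 = 16.1 kHz, appears at 12.3 kHz.
111.9 kHz mod fs = 15.3 kHz.
15.3 kHz ≤ fs/2 = 16.1 kHz, appears at 15.3 kHz.
6.9 kHz ≤ fs/2 = 16.1 kHz, passes unchanged.
62.8 kHz mod fs = 30.6 kHz.
30.6 kHz > fs/2 = 16.1 kHz, folds to fs − 30.6 kHz = 1.6 kHz.
Distinct values: {1.6 kHz, 6.9 kHz, 12.3 kHz, 15.3 kHz}.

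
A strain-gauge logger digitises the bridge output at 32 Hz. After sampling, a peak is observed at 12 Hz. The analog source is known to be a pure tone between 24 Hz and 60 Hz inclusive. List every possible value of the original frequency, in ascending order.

44 Hz, 52 Hz

Frequencies that alias to 12 Hz are k·fs ± 12 Hz for integer k ≥ 0.
k=0: 12 Hz.
k=1: 20 Hz, 44 Hz.
k=2: 52 Hz, 76 Hz.
k=3: 84 Hz, 108 Hz.
Within [24 Hz, 60 Hz]: 44 Hz, 52 Hz.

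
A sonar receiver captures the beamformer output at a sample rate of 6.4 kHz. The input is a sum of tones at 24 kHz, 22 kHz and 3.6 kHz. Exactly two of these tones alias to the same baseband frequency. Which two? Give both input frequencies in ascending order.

fs/2 = 3.2 kHz.
24 kHz mod fs = 4.8 kHz.
4.8 kHz > fs/2 = 3.2 kHz, folds to fs − 4.8 kHz = 1.6 kHz.
22 kHz mod fs = 2.8 kHz.
2.8 kHz ≤ fs/2 = 3.2 kHz, appears at 2.8 kHz.
3.6 kHz > fs/2 = 3.2 kHz, folds to fs − 3.6 kHz = 2.8 kHz.
3.6 kHz and 22 kHz both map to 2.8 kHz.

3.6 kHz, 22 kHz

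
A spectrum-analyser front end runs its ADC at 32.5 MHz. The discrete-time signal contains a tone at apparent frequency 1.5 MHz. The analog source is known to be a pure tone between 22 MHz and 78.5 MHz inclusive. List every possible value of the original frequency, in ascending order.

31 MHz, 34 MHz, 63.5 MHz, 66.5 MHz

Frequencies that alias to 1.5 MHz are k·fs ± 1.5 MHz for integer k ≥ 0.
k=0: 1.5 MHz.
k=1: 31 MHz, 34 MHz.
k=2: 63.5 MHz, 66.5 MHz.
k=3: 96 MHz, 99 MHz.
Within [22 MHz, 78.5 MHz]: 31 MHz, 34 MHz, 63.5 MHz, 66.5 MHz.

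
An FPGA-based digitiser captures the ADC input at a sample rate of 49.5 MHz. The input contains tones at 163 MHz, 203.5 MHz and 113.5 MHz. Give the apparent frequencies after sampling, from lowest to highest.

5.5 MHz, 14.5 MHz

fs/2 = 24.75 MHz.
163 MHz mod fs = 14.5 MHz.
14.5 MHz ≤ fs/2 = 24.75 MHz, appears at 14.5 MHz.
203.5 MHz mod fs = 5.5 MHz.
5.5 MHz ≤ fs/2 = 24.75 MHz, appears at 5.5 MHz.
113.5 MHz mod fs = 14.5 MHz.
14.5 MHz ≤ fs/2 = 24.75 MHz, appears at 14.5 MHz.
Distinct values: {5.5 MHz, 14.5 MHz}.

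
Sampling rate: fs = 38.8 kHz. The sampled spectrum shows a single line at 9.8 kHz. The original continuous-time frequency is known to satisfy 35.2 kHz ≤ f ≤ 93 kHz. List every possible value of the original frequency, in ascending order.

48.6 kHz, 67.8 kHz, 87.4 kHz

Frequencies that alias to 9.8 kHz are k·fs ± 9.8 kHz for integer k ≥ 0.
k=0: 9.8 kHz.
k=1: 29 kHz, 48.6 kHz.
k=2: 67.8 kHz, 87.4 kHz.
k=3: 106.6 kHz, 126.2 kHz.
Within [35.2 kHz, 93 kHz]: 48.6 kHz, 67.8 kHz, 87.4 kHz.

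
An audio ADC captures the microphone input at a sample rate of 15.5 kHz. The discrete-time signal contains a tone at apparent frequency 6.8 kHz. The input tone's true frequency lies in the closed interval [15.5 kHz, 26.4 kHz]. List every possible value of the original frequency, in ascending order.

Frequencies that alias to 6.8 kHz are k·fs ± 6.8 kHz for integer k ≥ 0.
k=0: 6.8 kHz.
k=1: 8.7 kHz, 22.3 kHz.
k=2: 24.2 kHz, 37.8 kHz.
k=3: 39.7 kHz, 53.3 kHz.
Within [15.5 kHz, 26.4 kHz]: 22.3 kHz, 24.2 kHz.

22.3 kHz, 24.2 kHz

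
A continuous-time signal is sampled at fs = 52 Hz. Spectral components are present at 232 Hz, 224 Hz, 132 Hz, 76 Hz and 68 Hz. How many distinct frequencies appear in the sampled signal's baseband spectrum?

fs/2 = 26 Hz.
232 Hz mod fs = 24 Hz.
24 Hz ≤ fs/2 = 26 Hz, appears at 24 Hz.
224 Hz mod fs = 16 Hz.
16 Hz ≤ fs/2 = 26 Hz, appears at 16 Hz.
132 Hz mod fs = 28 Hz.
28 Hz > fs/2 = 26 Hz, folds to fs − 28 Hz = 24 Hz.
76 Hz mod fs = 24 Hz.
24 Hz ≤ fs/2 = 26 Hz, appears at 24 Hz.
68 Hz mod fs = 16 Hz.
16 Hz ≤ fs/2 = 26 Hz, appears at 16 Hz.
Distinct values: {16 Hz, 24 Hz} → 2.

2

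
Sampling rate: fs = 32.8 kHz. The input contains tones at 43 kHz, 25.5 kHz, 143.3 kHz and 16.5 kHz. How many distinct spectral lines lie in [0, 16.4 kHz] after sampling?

4

fs/2 = 16.4 kHz.
43 kHz mod fs = 10.2 kHz.
10.2 kHz ≤ fs/2 = 16.4 kHz, appears at 10.2 kHz.
25.5 kHz > fs/2 = 16.4 kHz, folds to fs − 25.5 kHz = 7.3 kHz.
143.3 kHz mod fs = 12.1 kHz.
12.1 kHz ≤ fs/2 = 16.4 kHz, appears at 12.1 kHz.
16.5 kHz > fs/2 = 16.4 kHz, folds to fs − 16.5 kHz = 16.3 kHz.
Distinct values: {7.3 kHz, 10.2 kHz, 12.1 kHz, 16.3 kHz} → 4.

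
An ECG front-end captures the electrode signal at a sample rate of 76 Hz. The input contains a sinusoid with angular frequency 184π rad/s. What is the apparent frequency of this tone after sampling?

ω = 184π rad/s → f = ω/(2π) = 92 Hz.
92 Hz mod fs = 16 Hz.
16 Hz ≤ fs/2 = 38 Hz, appears at 16 Hz.

16 Hz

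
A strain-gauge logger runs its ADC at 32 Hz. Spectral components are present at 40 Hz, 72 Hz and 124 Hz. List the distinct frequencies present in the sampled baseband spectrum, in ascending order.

4 Hz, 8 Hz

fs/2 = 16 Hz.
40 Hz mod fs = 8 Hz.
8 Hz ≤ fs/2 = 16 Hz, appears at 8 Hz.
72 Hz mod fs = 8 Hz.
8 Hz ≤ fs/2 = 16 Hz, appears at 8 Hz.
124 Hz mod fs = 28 Hz.
28 Hz > fs/2 = 16 Hz, folds to fs − 28 Hz = 4 Hz.
Distinct values: {4 Hz, 8 Hz}.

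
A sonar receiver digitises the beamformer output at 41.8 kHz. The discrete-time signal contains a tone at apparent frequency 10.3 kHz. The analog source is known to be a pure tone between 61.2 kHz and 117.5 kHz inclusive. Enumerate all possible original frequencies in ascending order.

73.3 kHz, 93.9 kHz, 115.1 kHz

Frequencies that alias to 10.3 kHz are k·fs ± 10.3 kHz for integer k ≥ 0.
k=0: 10.3 kHz.
k=1: 31.5 kHz, 52.1 kHz.
k=2: 73.3 kHz, 93.9 kHz.
k=3: 115.1 kHz, 135.7 kHz.
k=4: 156.9 kHz, 177.5 kHz.
Within [61.2 kHz, 117.5 kHz]: 73.3 kHz, 93.9 kHz, 115.1 kHz.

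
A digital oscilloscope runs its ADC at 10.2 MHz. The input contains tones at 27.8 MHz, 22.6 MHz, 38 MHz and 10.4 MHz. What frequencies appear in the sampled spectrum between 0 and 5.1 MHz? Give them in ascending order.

0.2 MHz, 2.2 MHz, 2.8 MHz

fs/2 = 5.1 MHz.
27.8 MHz mod fs = 7.4 MHz.
7.4 MHz > fs/2 = 5.1 MHz, folds to fs − 7.4 MHz = 2.8 MHz.
22.6 MHz mod fs = 2.2 MHz.
2.2 MHz ≤ fs/2 = 5.1 MHz, appears at 2.2 MHz.
38 MHz mod fs = 7.4 MHz.
7.4 MHz > fs/2 = 5.1 MHz, folds to fs − 7.4 MHz = 2.8 MHz.
10.4 MHz mod fs = 0.2 MHz.
0.2 MHz ≤ fs/2 = 5.1 MHz, appears at 0.2 MHz.
Distinct values: {0.2 MHz, 2.2 MHz, 2.8 MHz}.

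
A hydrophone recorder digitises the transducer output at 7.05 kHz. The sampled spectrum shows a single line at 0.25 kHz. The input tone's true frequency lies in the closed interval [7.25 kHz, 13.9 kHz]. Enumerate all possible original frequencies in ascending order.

Frequencies that alias to 0.25 kHz are k·fs ± 0.25 kHz for integer k ≥ 0.
k=0: 0.25 kHz.
k=1: 6.8 kHz, 7.3 kHz.
k=2: 13.85 kHz, 14.35 kHz.
k=3: 20.9 kHz, 21.4 kHz.
Within [7.25 kHz, 13.9 kHz]: 7.3 kHz, 13.85 kHz.

7.3 kHz, 13.85 kHz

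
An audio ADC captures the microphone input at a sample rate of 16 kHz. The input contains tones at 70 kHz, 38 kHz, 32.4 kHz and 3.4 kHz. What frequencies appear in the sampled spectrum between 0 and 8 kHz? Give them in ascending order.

fs/2 = 8 kHz.
70 kHz mod fs = 6 kHz.
6 kHz ≤ fs/2 = 8 kHz, appears at 6 kHz.
38 kHz mod fs = 6 kHz.
6 kHz ≤ fs/2 = 8 kHz, appears at 6 kHz.
32.4 kHz mod fs = 0.4 kHz.
0.4 kHz ≤ fs/2 = 8 kHz, appears at 0.4 kHz.
3.4 kHz ≤ fs/2 = 8 kHz, passes unchanged.
Distinct values: {0.4 kHz, 3.4 kHz, 6 kHz}.

0.4 kHz, 3.4 kHz, 6 kHz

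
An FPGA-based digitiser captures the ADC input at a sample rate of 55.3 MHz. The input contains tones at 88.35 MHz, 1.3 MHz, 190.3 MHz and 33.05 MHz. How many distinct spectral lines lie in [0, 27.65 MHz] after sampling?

3

fs/2 = 27.65 MHz.
88.35 MHz mod fs = 33.05 MHz.
33.05 MHz > fs/2 = 27.65 MHz, folds to fs − 33.05 MHz = 22.25 MHz.
1.3 MHz ≤ fs/2 = 27.65 MHz, passes unchanged.
190.3 MHz mod fs = 24.4 MHz.
24.4 MHz ≤ fs/2 = 27.65 MHz, appears at 24.4 MHz.
33.05 MHz > fs/2 = 27.65 MHz, folds to fs − 33.05 MHz = 22.25 MHz.
Distinct values: {1.3 MHz, 22.25 MHz, 24.4 MHz} → 3.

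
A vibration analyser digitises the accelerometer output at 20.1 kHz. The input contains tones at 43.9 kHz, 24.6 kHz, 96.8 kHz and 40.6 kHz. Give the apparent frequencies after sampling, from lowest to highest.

fs/2 = 10.05 kHz.
43.9 kHz mod fs = 3.7 kHz.
3.7 kHz ≤ fs/2 = 10.05 kHz, appears at 3.7 kHz.
24.6 kHz mod fs = 4.5 kHz.
4.5 kHz ≤ fs/2 = 10.05 kHz, appears at 4.5 kHz.
96.8 kHz mod fs = 16.4 kHz.
16.4 kHz > fs/2 = 10.05 kHz, folds to fs − 16.4 kHz = 3.7 kHz.
40.6 kHz mod fs = 0.4 kHz.
0.4 kHz ≤ fs/2 = 10.05 kHz, appears at 0.4 kHz.
Distinct values: {0.4 kHz, 3.7 kHz, 4.5 kHz}.

0.4 kHz, 3.7 kHz, 4.5 kHz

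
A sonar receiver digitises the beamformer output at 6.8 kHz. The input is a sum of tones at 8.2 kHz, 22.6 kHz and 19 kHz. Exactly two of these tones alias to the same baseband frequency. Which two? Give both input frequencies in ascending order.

fs/2 = 3.4 kHz.
8.2 kHz mod fs = 1.4 kHz.
1.4 kHz ≤ fs/2 = 3.4 kHz, appears at 1.4 kHz.
22.6 kHz mod fs = 2.2 kHz.
2.2 kHz ≤ fs/2 = 3.4 kHz, appears at 2.2 kHz.
19 kHz mod fs = 5.4 kHz.
5.4 kHz > fs/2 = 3.4 kHz, folds to fs − 5.4 kHz = 1.4 kHz.
8.2 kHz and 19 kHz both map to 1.4 kHz.

8.2 kHz, 19 kHz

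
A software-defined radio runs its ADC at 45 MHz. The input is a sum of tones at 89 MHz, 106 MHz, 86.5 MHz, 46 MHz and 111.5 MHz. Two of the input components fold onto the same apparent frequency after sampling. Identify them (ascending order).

46 MHz, 89 MHz

fs/2 = 22.5 MHz.
89 MHz mod fs = 44 MHz.
44 MHz > fs/2 = 22.5 MHz, folds to fs − 44 MHz = 1 MHz.
106 MHz mod fs = 16 MHz.
16 MHz ≤ fs/2 = 22.5 MHz, appears at 16 MHz.
86.5 MHz mod fs = 41.5 MHz.
41.5 MHz > fs/2 = 22.5 MHz, folds to fs − 41.5 MHz = 3.5 MHz.
46 MHz mod fs = 1 MHz.
1 MHz ≤ fs/2 = 22.5 MHz, appears at 1 MHz.
111.5 MHz mod fs = 21.5 MHz.
21.5 MHz ≤ fs/2 = 22.5 MHz, appears at 21.5 MHz.
46 MHz and 89 MHz both map to 1 MHz.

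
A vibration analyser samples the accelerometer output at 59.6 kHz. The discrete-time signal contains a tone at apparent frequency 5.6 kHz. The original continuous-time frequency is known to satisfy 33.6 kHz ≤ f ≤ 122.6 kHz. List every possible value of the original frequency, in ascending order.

Frequencies that alias to 5.6 kHz are k·fs ± 5.6 kHz for integer k ≥ 0.
k=0: 5.6 kHz.
k=1: 54 kHz, 65.2 kHz.
k=2: 113.6 kHz, 124.8 kHz.
k=3: 173.2 kHz, 184.4 kHz.
Within [33.6 kHz, 122.6 kHz]: 54 kHz, 65.2 kHz, 113.6 kHz.

54 kHz, 65.2 kHz, 113.6 kHz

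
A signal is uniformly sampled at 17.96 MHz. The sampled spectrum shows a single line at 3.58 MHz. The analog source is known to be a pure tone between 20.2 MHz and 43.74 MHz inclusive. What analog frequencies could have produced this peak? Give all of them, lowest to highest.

Frequencies that alias to 3.58 MHz are k·fs ± 3.58 MHz for integer k ≥ 0.
k=0: 3.58 MHz.
k=1: 14.38 MHz, 21.54 MHz.
k=2: 32.34 MHz, 39.5 MHz.
k=3: 50.3 MHz, 57.46 MHz.
Within [20.2 MHz, 43.74 MHz]: 21.54 MHz, 32.34 MHz, 39.5 MHz.

21.54 MHz, 32.34 MHz, 39.5 MHz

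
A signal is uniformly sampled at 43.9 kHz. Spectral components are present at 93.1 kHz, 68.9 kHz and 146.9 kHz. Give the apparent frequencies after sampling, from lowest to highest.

5.3 kHz, 15.2 kHz, 18.9 kHz

fs/2 = 21.95 kHz.
93.1 kHz mod fs = 5.3 kHz.
5.3 kHz ≤ fs/2 = 21.95 kHz, appears at 5.3 kHz.
68.9 kHz mod fs = 25 kHz.
25 kHz > fs/2 = 21.95 kHz, folds to fs − 25 kHz = 18.9 kHz.
146.9 kHz mod fs = 15.2 kHz.
15.2 kHz ≤ fs/2 = 21.95 kHz, appears at 15.2 kHz.
Distinct values: {5.3 kHz, 15.2 kHz, 18.9 kHz}.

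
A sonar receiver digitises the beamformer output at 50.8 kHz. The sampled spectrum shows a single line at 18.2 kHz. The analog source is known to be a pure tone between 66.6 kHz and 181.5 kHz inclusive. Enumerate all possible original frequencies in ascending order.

69 kHz, 83.4 kHz, 119.8 kHz, 134.2 kHz, 170.6 kHz

Frequencies that alias to 18.2 kHz are k·fs ± 18.2 kHz for integer k ≥ 0.
k=0: 18.2 kHz.
k=1: 32.6 kHz, 69 kHz.
k=2: 83.4 kHz, 119.8 kHz.
k=3: 134.2 kHz, 170.6 kHz.
k=4: 185 kHz, 221.4 kHz.
Within [66.6 kHz, 181.5 kHz]: 69 kHz, 83.4 kHz, 119.8 kHz, 134.2 kHz, 170.6 kHz.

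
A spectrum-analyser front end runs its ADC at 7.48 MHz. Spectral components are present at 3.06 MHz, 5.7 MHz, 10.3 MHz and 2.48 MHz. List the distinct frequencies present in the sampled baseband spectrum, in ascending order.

fs/2 = 3.74 MHz.
3.06 MHz ≤ fs/2 = 3.74 MHz, passes unchanged.
5.7 MHz > fs/2 = 3.74 MHz, folds to fs − 5.7 MHz = 1.78 MHz.
10.3 MHz mod fs = 2.82 MHz.
2.82 MHz ≤ fs/2 = 3.74 MHz, appears at 2.82 MHz.
2.48 MHz ≤ fs/2 = 3.74 MHz, passes unchanged.
Distinct values: {1.78 MHz, 2.48 MHz, 2.82 MHz, 3.06 MHz}.

1.78 MHz, 2.48 MHz, 2.82 MHz, 3.06 MHz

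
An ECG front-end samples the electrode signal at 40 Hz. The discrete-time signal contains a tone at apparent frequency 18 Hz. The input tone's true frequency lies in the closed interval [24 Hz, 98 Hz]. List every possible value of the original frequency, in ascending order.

58 Hz, 62 Hz, 98 Hz

Frequencies that alias to 18 Hz are k·fs ± 18 Hz for integer k ≥ 0.
k=0: 18 Hz.
k=1: 22 Hz, 58 Hz.
k=2: 62 Hz, 98 Hz.
k=3: 102 Hz, 138 Hz.
Within [24 Hz, 98 Hz]: 58 Hz, 62 Hz, 98 Hz.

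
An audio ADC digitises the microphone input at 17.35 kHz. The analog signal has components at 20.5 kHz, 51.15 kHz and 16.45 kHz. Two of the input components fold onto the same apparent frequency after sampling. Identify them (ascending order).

fs/2 = 8.675 kHz.
20.5 kHz mod fs = 3.15 kHz.
3.15 kHz ≤ fs/2 = 8.675 kHz, appears at 3.15 kHz.
51.15 kHz mod fs = 16.45 kHz.
16.45 kHz > fs/2 = 8.675 kHz, folds to fs − 16.45 kHz = 0.9 kHz.
16.45 kHz > fs/2 = 8.675 kHz, folds to fs − 16.45 kHz = 0.9 kHz.
16.45 kHz and 51.15 kHz both map to 0.9 kHz.

16.45 kHz, 51.15 kHz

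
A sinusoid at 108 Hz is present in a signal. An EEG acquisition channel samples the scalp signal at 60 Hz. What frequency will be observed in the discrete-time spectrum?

108 Hz mod fs = 48 Hz.
48 Hz > fs/2 = 30 Hz, folds to fs − 48 Hz = 12 Hz.

12 Hz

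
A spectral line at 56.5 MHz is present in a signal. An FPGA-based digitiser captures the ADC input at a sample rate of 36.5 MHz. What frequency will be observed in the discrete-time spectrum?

16.5 MHz

56.5 MHz mod fs = 20 MHz.
20 MHz > fs/2 = 18.25 MHz, folds to fs − 20 MHz = 16.5 MHz.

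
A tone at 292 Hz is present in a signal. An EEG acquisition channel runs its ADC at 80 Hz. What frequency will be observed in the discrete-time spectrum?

28 Hz

292 Hz mod fs = 52 Hz.
52 Hz > fs/2 = 40 Hz, folds to fs − 52 Hz = 28 Hz.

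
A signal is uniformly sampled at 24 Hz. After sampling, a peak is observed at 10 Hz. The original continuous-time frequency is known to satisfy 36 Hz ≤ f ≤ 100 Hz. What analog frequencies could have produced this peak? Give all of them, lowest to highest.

Frequencies that alias to 10 Hz are k·fs ± 10 Hz for integer k ≥ 0.
k=0: 10 Hz.
k=1: 14 Hz, 34 Hz.
k=2: 38 Hz, 58 Hz.
k=3: 62 Hz, 82 Hz.
k=4: 86 Hz, 106 Hz.
k=5: 110 Hz, 130 Hz.
Within [36 Hz, 100 Hz]: 38 Hz, 58 Hz, 62 Hz, 82 Hz, 86 Hz.

38 Hz, 58 Hz, 62 Hz, 82 Hz, 86 Hz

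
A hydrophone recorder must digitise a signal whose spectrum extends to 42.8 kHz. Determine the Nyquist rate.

Nyquist rate = 2 × 42.8 kHz = 85.6 kHz.

85.6 kHz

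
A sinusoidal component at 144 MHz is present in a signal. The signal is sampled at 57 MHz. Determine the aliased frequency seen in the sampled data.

27 MHz

144 MHz mod fs = 30 MHz.
30 MHz > fs/2 = 28.5 MHz, folds to fs − 30 MHz = 27 MHz.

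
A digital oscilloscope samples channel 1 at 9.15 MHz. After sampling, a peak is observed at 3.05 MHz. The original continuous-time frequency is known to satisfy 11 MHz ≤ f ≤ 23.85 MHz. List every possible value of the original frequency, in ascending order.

Frequencies that alias to 3.05 MHz are k·fs ± 3.05 MHz for integer k ≥ 0.
k=0: 3.05 MHz.
k=1: 6.1 MHz, 12.2 MHz.
k=2: 15.25 MHz, 21.35 MHz.
k=3: 24.4 MHz, 30.5 MHz.
Within [11 MHz, 23.85 MHz]: 12.2 MHz, 15.25 MHz, 21.35 MHz.

12.2 MHz, 15.25 MHz, 21.35 MHz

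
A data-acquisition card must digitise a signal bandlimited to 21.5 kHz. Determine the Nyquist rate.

Nyquist rate = 2 × 21.5 kHz = 43 kHz.

43 kHz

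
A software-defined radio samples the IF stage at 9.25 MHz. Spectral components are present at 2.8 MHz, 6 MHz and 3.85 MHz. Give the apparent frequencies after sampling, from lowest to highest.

2.8 MHz, 3.25 MHz, 3.85 MHz

fs/2 = 4.625 MHz.
2.8 MHz ≤ fs/2 = 4.625 MHz, passes unchanged.
6 MHz > fs/2 = 4.625 MHz, folds to fs − 6 MHz = 3.25 MHz.
3.85 MHz ≤ fs/2 = 4.625 MHz, passes unchanged.
Distinct values: {2.8 MHz, 3.25 MHz, 3.85 MHz}.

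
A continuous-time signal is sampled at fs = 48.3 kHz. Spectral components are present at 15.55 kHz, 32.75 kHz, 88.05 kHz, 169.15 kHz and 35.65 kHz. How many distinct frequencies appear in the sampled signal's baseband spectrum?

fs/2 = 24.15 kHz.
15.55 kHz ≤ fs/2 = 24.15 kHz, passes unchanged.
32.75 kHz > fs/2 = 24.15 kHz, folds to fs − 32.75 kHz = 15.55 kHz.
88.05 kHz mod fs = 39.75 kHz.
39.75 kHz > fs/2 = 24.15 kHz, folds to fs − 39.75 kHz = 8.55 kHz.
169.15 kHz mod fs = 24.25 kHz.
24.25 kHz > fs/2 = 24.15 kHz, folds to fs − 24.25 kHz = 24.05 kHz.
35.65 kHz > fs/2 = 24.15 kHz, folds to fs − 35.65 kHz = 12.65 kHz.
Distinct values: {8.55 kHz, 12.65 kHz, 15.55 kHz, 24.05 kHz} → 4.

4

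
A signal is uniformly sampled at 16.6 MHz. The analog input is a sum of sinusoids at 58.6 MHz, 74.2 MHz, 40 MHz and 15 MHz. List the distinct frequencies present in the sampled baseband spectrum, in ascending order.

1.6 MHz, 6.8 MHz, 7.8 MHz

fs/2 = 8.3 MHz.
58.6 MHz mod fs = 8.8 MHz.
8.8 MHz > fs/2 = 8.3 MHz, folds to fs − 8.8 MHz = 7.8 MHz.
74.2 MHz mod fs = 7.8 MHz.
7.8 MHz ≤ fs/2 = 8.3 MHz, appears at 7.8 MHz.
40 MHz mod fs = 6.8 MHz.
6.8 MHz ≤ fs/2 = 8.3 MHz, appears at 6.8 MHz.
15 MHz > fs/2 = 8.3 MHz, folds to fs − 15 MHz = 1.6 MHz.
Distinct values: {1.6 MHz, 6.8 MHz, 7.8 MHz}.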